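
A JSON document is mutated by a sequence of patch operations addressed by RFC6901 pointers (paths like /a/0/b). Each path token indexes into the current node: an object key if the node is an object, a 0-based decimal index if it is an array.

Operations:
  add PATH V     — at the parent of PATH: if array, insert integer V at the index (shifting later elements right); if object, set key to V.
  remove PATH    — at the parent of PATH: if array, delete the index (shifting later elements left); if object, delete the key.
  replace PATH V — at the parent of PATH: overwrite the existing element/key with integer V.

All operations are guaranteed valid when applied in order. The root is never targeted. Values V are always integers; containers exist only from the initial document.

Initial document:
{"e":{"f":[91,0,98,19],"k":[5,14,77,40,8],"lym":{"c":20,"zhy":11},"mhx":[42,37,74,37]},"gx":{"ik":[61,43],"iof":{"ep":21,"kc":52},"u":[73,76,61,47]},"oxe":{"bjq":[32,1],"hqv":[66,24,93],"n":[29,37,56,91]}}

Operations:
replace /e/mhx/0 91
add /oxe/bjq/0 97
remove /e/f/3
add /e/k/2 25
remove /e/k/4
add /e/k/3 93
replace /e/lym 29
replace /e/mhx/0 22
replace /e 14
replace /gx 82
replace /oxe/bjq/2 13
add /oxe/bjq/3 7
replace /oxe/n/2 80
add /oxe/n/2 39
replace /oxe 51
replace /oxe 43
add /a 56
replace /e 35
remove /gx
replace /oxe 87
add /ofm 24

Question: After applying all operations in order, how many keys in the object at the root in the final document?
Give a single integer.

After op 1 (replace /e/mhx/0 91): {"e":{"f":[91,0,98,19],"k":[5,14,77,40,8],"lym":{"c":20,"zhy":11},"mhx":[91,37,74,37]},"gx":{"ik":[61,43],"iof":{"ep":21,"kc":52},"u":[73,76,61,47]},"oxe":{"bjq":[32,1],"hqv":[66,24,93],"n":[29,37,56,91]}}
After op 2 (add /oxe/bjq/0 97): {"e":{"f":[91,0,98,19],"k":[5,14,77,40,8],"lym":{"c":20,"zhy":11},"mhx":[91,37,74,37]},"gx":{"ik":[61,43],"iof":{"ep":21,"kc":52},"u":[73,76,61,47]},"oxe":{"bjq":[97,32,1],"hqv":[66,24,93],"n":[29,37,56,91]}}
After op 3 (remove /e/f/3): {"e":{"f":[91,0,98],"k":[5,14,77,40,8],"lym":{"c":20,"zhy":11},"mhx":[91,37,74,37]},"gx":{"ik":[61,43],"iof":{"ep":21,"kc":52},"u":[73,76,61,47]},"oxe":{"bjq":[97,32,1],"hqv":[66,24,93],"n":[29,37,56,91]}}
After op 4 (add /e/k/2 25): {"e":{"f":[91,0,98],"k":[5,14,25,77,40,8],"lym":{"c":20,"zhy":11},"mhx":[91,37,74,37]},"gx":{"ik":[61,43],"iof":{"ep":21,"kc":52},"u":[73,76,61,47]},"oxe":{"bjq":[97,32,1],"hqv":[66,24,93],"n":[29,37,56,91]}}
After op 5 (remove /e/k/4): {"e":{"f":[91,0,98],"k":[5,14,25,77,8],"lym":{"c":20,"zhy":11},"mhx":[91,37,74,37]},"gx":{"ik":[61,43],"iof":{"ep":21,"kc":52},"u":[73,76,61,47]},"oxe":{"bjq":[97,32,1],"hqv":[66,24,93],"n":[29,37,56,91]}}
After op 6 (add /e/k/3 93): {"e":{"f":[91,0,98],"k":[5,14,25,93,77,8],"lym":{"c":20,"zhy":11},"mhx":[91,37,74,37]},"gx":{"ik":[61,43],"iof":{"ep":21,"kc":52},"u":[73,76,61,47]},"oxe":{"bjq":[97,32,1],"hqv":[66,24,93],"n":[29,37,56,91]}}
After op 7 (replace /e/lym 29): {"e":{"f":[91,0,98],"k":[5,14,25,93,77,8],"lym":29,"mhx":[91,37,74,37]},"gx":{"ik":[61,43],"iof":{"ep":21,"kc":52},"u":[73,76,61,47]},"oxe":{"bjq":[97,32,1],"hqv":[66,24,93],"n":[29,37,56,91]}}
After op 8 (replace /e/mhx/0 22): {"e":{"f":[91,0,98],"k":[5,14,25,93,77,8],"lym":29,"mhx":[22,37,74,37]},"gx":{"ik":[61,43],"iof":{"ep":21,"kc":52},"u":[73,76,61,47]},"oxe":{"bjq":[97,32,1],"hqv":[66,24,93],"n":[29,37,56,91]}}
After op 9 (replace /e 14): {"e":14,"gx":{"ik":[61,43],"iof":{"ep":21,"kc":52},"u":[73,76,61,47]},"oxe":{"bjq":[97,32,1],"hqv":[66,24,93],"n":[29,37,56,91]}}
After op 10 (replace /gx 82): {"e":14,"gx":82,"oxe":{"bjq":[97,32,1],"hqv":[66,24,93],"n":[29,37,56,91]}}
After op 11 (replace /oxe/bjq/2 13): {"e":14,"gx":82,"oxe":{"bjq":[97,32,13],"hqv":[66,24,93],"n":[29,37,56,91]}}
After op 12 (add /oxe/bjq/3 7): {"e":14,"gx":82,"oxe":{"bjq":[97,32,13,7],"hqv":[66,24,93],"n":[29,37,56,91]}}
After op 13 (replace /oxe/n/2 80): {"e":14,"gx":82,"oxe":{"bjq":[97,32,13,7],"hqv":[66,24,93],"n":[29,37,80,91]}}
After op 14 (add /oxe/n/2 39): {"e":14,"gx":82,"oxe":{"bjq":[97,32,13,7],"hqv":[66,24,93],"n":[29,37,39,80,91]}}
After op 15 (replace /oxe 51): {"e":14,"gx":82,"oxe":51}
After op 16 (replace /oxe 43): {"e":14,"gx":82,"oxe":43}
After op 17 (add /a 56): {"a":56,"e":14,"gx":82,"oxe":43}
After op 18 (replace /e 35): {"a":56,"e":35,"gx":82,"oxe":43}
After op 19 (remove /gx): {"a":56,"e":35,"oxe":43}
After op 20 (replace /oxe 87): {"a":56,"e":35,"oxe":87}
After op 21 (add /ofm 24): {"a":56,"e":35,"ofm":24,"oxe":87}
Size at the root: 4

Answer: 4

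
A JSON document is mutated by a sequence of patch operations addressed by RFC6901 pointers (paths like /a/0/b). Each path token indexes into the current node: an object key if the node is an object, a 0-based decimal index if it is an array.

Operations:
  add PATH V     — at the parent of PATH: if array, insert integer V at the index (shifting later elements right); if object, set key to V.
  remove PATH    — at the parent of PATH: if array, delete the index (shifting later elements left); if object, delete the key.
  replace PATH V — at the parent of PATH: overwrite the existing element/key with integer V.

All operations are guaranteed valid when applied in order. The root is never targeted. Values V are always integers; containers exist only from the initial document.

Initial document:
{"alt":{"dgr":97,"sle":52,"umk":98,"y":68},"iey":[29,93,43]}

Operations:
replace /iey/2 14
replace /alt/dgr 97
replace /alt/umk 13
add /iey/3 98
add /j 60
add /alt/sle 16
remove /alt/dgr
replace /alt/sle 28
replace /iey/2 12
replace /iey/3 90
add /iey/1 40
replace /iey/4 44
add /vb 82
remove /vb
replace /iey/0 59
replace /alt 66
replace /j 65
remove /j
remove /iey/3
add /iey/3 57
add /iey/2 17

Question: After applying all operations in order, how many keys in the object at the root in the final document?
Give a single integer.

Answer: 2

Derivation:
After op 1 (replace /iey/2 14): {"alt":{"dgr":97,"sle":52,"umk":98,"y":68},"iey":[29,93,14]}
After op 2 (replace /alt/dgr 97): {"alt":{"dgr":97,"sle":52,"umk":98,"y":68},"iey":[29,93,14]}
After op 3 (replace /alt/umk 13): {"alt":{"dgr":97,"sle":52,"umk":13,"y":68},"iey":[29,93,14]}
After op 4 (add /iey/3 98): {"alt":{"dgr":97,"sle":52,"umk":13,"y":68},"iey":[29,93,14,98]}
After op 5 (add /j 60): {"alt":{"dgr":97,"sle":52,"umk":13,"y":68},"iey":[29,93,14,98],"j":60}
After op 6 (add /alt/sle 16): {"alt":{"dgr":97,"sle":16,"umk":13,"y":68},"iey":[29,93,14,98],"j":60}
After op 7 (remove /alt/dgr): {"alt":{"sle":16,"umk":13,"y":68},"iey":[29,93,14,98],"j":60}
After op 8 (replace /alt/sle 28): {"alt":{"sle":28,"umk":13,"y":68},"iey":[29,93,14,98],"j":60}
After op 9 (replace /iey/2 12): {"alt":{"sle":28,"umk":13,"y":68},"iey":[29,93,12,98],"j":60}
After op 10 (replace /iey/3 90): {"alt":{"sle":28,"umk":13,"y":68},"iey":[29,93,12,90],"j":60}
After op 11 (add /iey/1 40): {"alt":{"sle":28,"umk":13,"y":68},"iey":[29,40,93,12,90],"j":60}
After op 12 (replace /iey/4 44): {"alt":{"sle":28,"umk":13,"y":68},"iey":[29,40,93,12,44],"j":60}
After op 13 (add /vb 82): {"alt":{"sle":28,"umk":13,"y":68},"iey":[29,40,93,12,44],"j":60,"vb":82}
After op 14 (remove /vb): {"alt":{"sle":28,"umk":13,"y":68},"iey":[29,40,93,12,44],"j":60}
After op 15 (replace /iey/0 59): {"alt":{"sle":28,"umk":13,"y":68},"iey":[59,40,93,12,44],"j":60}
After op 16 (replace /alt 66): {"alt":66,"iey":[59,40,93,12,44],"j":60}
After op 17 (replace /j 65): {"alt":66,"iey":[59,40,93,12,44],"j":65}
After op 18 (remove /j): {"alt":66,"iey":[59,40,93,12,44]}
After op 19 (remove /iey/3): {"alt":66,"iey":[59,40,93,44]}
After op 20 (add /iey/3 57): {"alt":66,"iey":[59,40,93,57,44]}
After op 21 (add /iey/2 17): {"alt":66,"iey":[59,40,17,93,57,44]}
Size at the root: 2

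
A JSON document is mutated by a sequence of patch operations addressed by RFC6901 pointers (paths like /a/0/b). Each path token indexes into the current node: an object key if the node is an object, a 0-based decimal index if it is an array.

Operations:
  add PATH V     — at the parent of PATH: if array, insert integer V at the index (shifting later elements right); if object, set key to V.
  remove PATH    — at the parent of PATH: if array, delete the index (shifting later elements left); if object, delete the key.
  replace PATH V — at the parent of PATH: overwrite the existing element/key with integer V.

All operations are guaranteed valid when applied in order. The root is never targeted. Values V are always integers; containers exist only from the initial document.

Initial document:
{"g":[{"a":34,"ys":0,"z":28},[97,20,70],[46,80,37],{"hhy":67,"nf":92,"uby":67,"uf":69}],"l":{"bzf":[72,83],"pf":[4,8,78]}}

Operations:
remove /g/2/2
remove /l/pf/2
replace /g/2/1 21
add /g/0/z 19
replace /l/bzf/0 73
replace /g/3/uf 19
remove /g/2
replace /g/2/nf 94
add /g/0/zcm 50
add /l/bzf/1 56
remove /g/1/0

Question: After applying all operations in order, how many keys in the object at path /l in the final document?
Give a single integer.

After op 1 (remove /g/2/2): {"g":[{"a":34,"ys":0,"z":28},[97,20,70],[46,80],{"hhy":67,"nf":92,"uby":67,"uf":69}],"l":{"bzf":[72,83],"pf":[4,8,78]}}
After op 2 (remove /l/pf/2): {"g":[{"a":34,"ys":0,"z":28},[97,20,70],[46,80],{"hhy":67,"nf":92,"uby":67,"uf":69}],"l":{"bzf":[72,83],"pf":[4,8]}}
After op 3 (replace /g/2/1 21): {"g":[{"a":34,"ys":0,"z":28},[97,20,70],[46,21],{"hhy":67,"nf":92,"uby":67,"uf":69}],"l":{"bzf":[72,83],"pf":[4,8]}}
After op 4 (add /g/0/z 19): {"g":[{"a":34,"ys":0,"z":19},[97,20,70],[46,21],{"hhy":67,"nf":92,"uby":67,"uf":69}],"l":{"bzf":[72,83],"pf":[4,8]}}
After op 5 (replace /l/bzf/0 73): {"g":[{"a":34,"ys":0,"z":19},[97,20,70],[46,21],{"hhy":67,"nf":92,"uby":67,"uf":69}],"l":{"bzf":[73,83],"pf":[4,8]}}
After op 6 (replace /g/3/uf 19): {"g":[{"a":34,"ys":0,"z":19},[97,20,70],[46,21],{"hhy":67,"nf":92,"uby":67,"uf":19}],"l":{"bzf":[73,83],"pf":[4,8]}}
After op 7 (remove /g/2): {"g":[{"a":34,"ys":0,"z":19},[97,20,70],{"hhy":67,"nf":92,"uby":67,"uf":19}],"l":{"bzf":[73,83],"pf":[4,8]}}
After op 8 (replace /g/2/nf 94): {"g":[{"a":34,"ys":0,"z":19},[97,20,70],{"hhy":67,"nf":94,"uby":67,"uf":19}],"l":{"bzf":[73,83],"pf":[4,8]}}
After op 9 (add /g/0/zcm 50): {"g":[{"a":34,"ys":0,"z":19,"zcm":50},[97,20,70],{"hhy":67,"nf":94,"uby":67,"uf":19}],"l":{"bzf":[73,83],"pf":[4,8]}}
After op 10 (add /l/bzf/1 56): {"g":[{"a":34,"ys":0,"z":19,"zcm":50},[97,20,70],{"hhy":67,"nf":94,"uby":67,"uf":19}],"l":{"bzf":[73,56,83],"pf":[4,8]}}
After op 11 (remove /g/1/0): {"g":[{"a":34,"ys":0,"z":19,"zcm":50},[20,70],{"hhy":67,"nf":94,"uby":67,"uf":19}],"l":{"bzf":[73,56,83],"pf":[4,8]}}
Size at path /l: 2

Answer: 2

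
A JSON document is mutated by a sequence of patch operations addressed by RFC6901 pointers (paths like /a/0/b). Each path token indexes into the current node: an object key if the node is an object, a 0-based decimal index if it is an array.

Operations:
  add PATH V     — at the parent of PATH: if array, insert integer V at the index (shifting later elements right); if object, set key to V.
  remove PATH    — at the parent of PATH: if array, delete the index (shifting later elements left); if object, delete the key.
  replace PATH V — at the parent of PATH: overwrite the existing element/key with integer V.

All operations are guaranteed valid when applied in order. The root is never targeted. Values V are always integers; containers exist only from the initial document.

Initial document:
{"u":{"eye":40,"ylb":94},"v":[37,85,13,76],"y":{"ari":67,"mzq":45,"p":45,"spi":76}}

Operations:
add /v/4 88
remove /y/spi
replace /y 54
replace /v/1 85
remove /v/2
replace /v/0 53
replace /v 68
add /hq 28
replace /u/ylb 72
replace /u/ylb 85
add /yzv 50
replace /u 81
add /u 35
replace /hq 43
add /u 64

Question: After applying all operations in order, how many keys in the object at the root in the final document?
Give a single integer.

Answer: 5

Derivation:
After op 1 (add /v/4 88): {"u":{"eye":40,"ylb":94},"v":[37,85,13,76,88],"y":{"ari":67,"mzq":45,"p":45,"spi":76}}
After op 2 (remove /y/spi): {"u":{"eye":40,"ylb":94},"v":[37,85,13,76,88],"y":{"ari":67,"mzq":45,"p":45}}
After op 3 (replace /y 54): {"u":{"eye":40,"ylb":94},"v":[37,85,13,76,88],"y":54}
After op 4 (replace /v/1 85): {"u":{"eye":40,"ylb":94},"v":[37,85,13,76,88],"y":54}
After op 5 (remove /v/2): {"u":{"eye":40,"ylb":94},"v":[37,85,76,88],"y":54}
After op 6 (replace /v/0 53): {"u":{"eye":40,"ylb":94},"v":[53,85,76,88],"y":54}
After op 7 (replace /v 68): {"u":{"eye":40,"ylb":94},"v":68,"y":54}
After op 8 (add /hq 28): {"hq":28,"u":{"eye":40,"ylb":94},"v":68,"y":54}
After op 9 (replace /u/ylb 72): {"hq":28,"u":{"eye":40,"ylb":72},"v":68,"y":54}
After op 10 (replace /u/ylb 85): {"hq":28,"u":{"eye":40,"ylb":85},"v":68,"y":54}
After op 11 (add /yzv 50): {"hq":28,"u":{"eye":40,"ylb":85},"v":68,"y":54,"yzv":50}
After op 12 (replace /u 81): {"hq":28,"u":81,"v":68,"y":54,"yzv":50}
After op 13 (add /u 35): {"hq":28,"u":35,"v":68,"y":54,"yzv":50}
After op 14 (replace /hq 43): {"hq":43,"u":35,"v":68,"y":54,"yzv":50}
After op 15 (add /u 64): {"hq":43,"u":64,"v":68,"y":54,"yzv":50}
Size at the root: 5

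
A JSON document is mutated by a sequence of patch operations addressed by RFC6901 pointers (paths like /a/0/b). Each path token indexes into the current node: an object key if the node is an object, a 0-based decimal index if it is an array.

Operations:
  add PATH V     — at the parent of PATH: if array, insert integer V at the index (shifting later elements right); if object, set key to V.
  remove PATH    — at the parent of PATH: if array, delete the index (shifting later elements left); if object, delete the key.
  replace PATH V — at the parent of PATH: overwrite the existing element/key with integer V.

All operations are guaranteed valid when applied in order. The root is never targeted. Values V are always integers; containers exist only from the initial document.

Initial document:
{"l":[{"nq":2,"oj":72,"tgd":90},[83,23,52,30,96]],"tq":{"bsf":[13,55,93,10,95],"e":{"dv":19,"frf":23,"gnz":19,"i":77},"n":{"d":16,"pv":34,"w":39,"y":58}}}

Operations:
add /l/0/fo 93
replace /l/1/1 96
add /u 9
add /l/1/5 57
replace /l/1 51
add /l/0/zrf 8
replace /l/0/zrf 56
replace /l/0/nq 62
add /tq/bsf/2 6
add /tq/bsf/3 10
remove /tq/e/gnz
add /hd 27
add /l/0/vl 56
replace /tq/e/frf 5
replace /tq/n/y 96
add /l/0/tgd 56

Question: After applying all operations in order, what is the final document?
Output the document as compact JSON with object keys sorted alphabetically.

After op 1 (add /l/0/fo 93): {"l":[{"fo":93,"nq":2,"oj":72,"tgd":90},[83,23,52,30,96]],"tq":{"bsf":[13,55,93,10,95],"e":{"dv":19,"frf":23,"gnz":19,"i":77},"n":{"d":16,"pv":34,"w":39,"y":58}}}
After op 2 (replace /l/1/1 96): {"l":[{"fo":93,"nq":2,"oj":72,"tgd":90},[83,96,52,30,96]],"tq":{"bsf":[13,55,93,10,95],"e":{"dv":19,"frf":23,"gnz":19,"i":77},"n":{"d":16,"pv":34,"w":39,"y":58}}}
After op 3 (add /u 9): {"l":[{"fo":93,"nq":2,"oj":72,"tgd":90},[83,96,52,30,96]],"tq":{"bsf":[13,55,93,10,95],"e":{"dv":19,"frf":23,"gnz":19,"i":77},"n":{"d":16,"pv":34,"w":39,"y":58}},"u":9}
After op 4 (add /l/1/5 57): {"l":[{"fo":93,"nq":2,"oj":72,"tgd":90},[83,96,52,30,96,57]],"tq":{"bsf":[13,55,93,10,95],"e":{"dv":19,"frf":23,"gnz":19,"i":77},"n":{"d":16,"pv":34,"w":39,"y":58}},"u":9}
After op 5 (replace /l/1 51): {"l":[{"fo":93,"nq":2,"oj":72,"tgd":90},51],"tq":{"bsf":[13,55,93,10,95],"e":{"dv":19,"frf":23,"gnz":19,"i":77},"n":{"d":16,"pv":34,"w":39,"y":58}},"u":9}
After op 6 (add /l/0/zrf 8): {"l":[{"fo":93,"nq":2,"oj":72,"tgd":90,"zrf":8},51],"tq":{"bsf":[13,55,93,10,95],"e":{"dv":19,"frf":23,"gnz":19,"i":77},"n":{"d":16,"pv":34,"w":39,"y":58}},"u":9}
After op 7 (replace /l/0/zrf 56): {"l":[{"fo":93,"nq":2,"oj":72,"tgd":90,"zrf":56},51],"tq":{"bsf":[13,55,93,10,95],"e":{"dv":19,"frf":23,"gnz":19,"i":77},"n":{"d":16,"pv":34,"w":39,"y":58}},"u":9}
After op 8 (replace /l/0/nq 62): {"l":[{"fo":93,"nq":62,"oj":72,"tgd":90,"zrf":56},51],"tq":{"bsf":[13,55,93,10,95],"e":{"dv":19,"frf":23,"gnz":19,"i":77},"n":{"d":16,"pv":34,"w":39,"y":58}},"u":9}
After op 9 (add /tq/bsf/2 6): {"l":[{"fo":93,"nq":62,"oj":72,"tgd":90,"zrf":56},51],"tq":{"bsf":[13,55,6,93,10,95],"e":{"dv":19,"frf":23,"gnz":19,"i":77},"n":{"d":16,"pv":34,"w":39,"y":58}},"u":9}
After op 10 (add /tq/bsf/3 10): {"l":[{"fo":93,"nq":62,"oj":72,"tgd":90,"zrf":56},51],"tq":{"bsf":[13,55,6,10,93,10,95],"e":{"dv":19,"frf":23,"gnz":19,"i":77},"n":{"d":16,"pv":34,"w":39,"y":58}},"u":9}
After op 11 (remove /tq/e/gnz): {"l":[{"fo":93,"nq":62,"oj":72,"tgd":90,"zrf":56},51],"tq":{"bsf":[13,55,6,10,93,10,95],"e":{"dv":19,"frf":23,"i":77},"n":{"d":16,"pv":34,"w":39,"y":58}},"u":9}
After op 12 (add /hd 27): {"hd":27,"l":[{"fo":93,"nq":62,"oj":72,"tgd":90,"zrf":56},51],"tq":{"bsf":[13,55,6,10,93,10,95],"e":{"dv":19,"frf":23,"i":77},"n":{"d":16,"pv":34,"w":39,"y":58}},"u":9}
After op 13 (add /l/0/vl 56): {"hd":27,"l":[{"fo":93,"nq":62,"oj":72,"tgd":90,"vl":56,"zrf":56},51],"tq":{"bsf":[13,55,6,10,93,10,95],"e":{"dv":19,"frf":23,"i":77},"n":{"d":16,"pv":34,"w":39,"y":58}},"u":9}
After op 14 (replace /tq/e/frf 5): {"hd":27,"l":[{"fo":93,"nq":62,"oj":72,"tgd":90,"vl":56,"zrf":56},51],"tq":{"bsf":[13,55,6,10,93,10,95],"e":{"dv":19,"frf":5,"i":77},"n":{"d":16,"pv":34,"w":39,"y":58}},"u":9}
After op 15 (replace /tq/n/y 96): {"hd":27,"l":[{"fo":93,"nq":62,"oj":72,"tgd":90,"vl":56,"zrf":56},51],"tq":{"bsf":[13,55,6,10,93,10,95],"e":{"dv":19,"frf":5,"i":77},"n":{"d":16,"pv":34,"w":39,"y":96}},"u":9}
After op 16 (add /l/0/tgd 56): {"hd":27,"l":[{"fo":93,"nq":62,"oj":72,"tgd":56,"vl":56,"zrf":56},51],"tq":{"bsf":[13,55,6,10,93,10,95],"e":{"dv":19,"frf":5,"i":77},"n":{"d":16,"pv":34,"w":39,"y":96}},"u":9}

Answer: {"hd":27,"l":[{"fo":93,"nq":62,"oj":72,"tgd":56,"vl":56,"zrf":56},51],"tq":{"bsf":[13,55,6,10,93,10,95],"e":{"dv":19,"frf":5,"i":77},"n":{"d":16,"pv":34,"w":39,"y":96}},"u":9}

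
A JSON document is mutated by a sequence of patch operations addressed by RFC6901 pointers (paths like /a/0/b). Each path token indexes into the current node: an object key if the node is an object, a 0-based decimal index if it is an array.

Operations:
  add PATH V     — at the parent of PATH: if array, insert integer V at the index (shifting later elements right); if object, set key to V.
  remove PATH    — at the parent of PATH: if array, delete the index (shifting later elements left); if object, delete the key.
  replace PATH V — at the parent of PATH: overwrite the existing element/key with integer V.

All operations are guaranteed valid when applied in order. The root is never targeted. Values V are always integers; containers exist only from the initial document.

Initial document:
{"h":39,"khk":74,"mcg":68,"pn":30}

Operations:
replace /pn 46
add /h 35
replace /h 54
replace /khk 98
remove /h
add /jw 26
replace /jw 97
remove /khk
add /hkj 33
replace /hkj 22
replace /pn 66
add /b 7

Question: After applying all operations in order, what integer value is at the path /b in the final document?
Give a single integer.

After op 1 (replace /pn 46): {"h":39,"khk":74,"mcg":68,"pn":46}
After op 2 (add /h 35): {"h":35,"khk":74,"mcg":68,"pn":46}
After op 3 (replace /h 54): {"h":54,"khk":74,"mcg":68,"pn":46}
After op 4 (replace /khk 98): {"h":54,"khk":98,"mcg":68,"pn":46}
After op 5 (remove /h): {"khk":98,"mcg":68,"pn":46}
After op 6 (add /jw 26): {"jw":26,"khk":98,"mcg":68,"pn":46}
After op 7 (replace /jw 97): {"jw":97,"khk":98,"mcg":68,"pn":46}
After op 8 (remove /khk): {"jw":97,"mcg":68,"pn":46}
After op 9 (add /hkj 33): {"hkj":33,"jw":97,"mcg":68,"pn":46}
After op 10 (replace /hkj 22): {"hkj":22,"jw":97,"mcg":68,"pn":46}
After op 11 (replace /pn 66): {"hkj":22,"jw":97,"mcg":68,"pn":66}
After op 12 (add /b 7): {"b":7,"hkj":22,"jw":97,"mcg":68,"pn":66}
Value at /b: 7

Answer: 7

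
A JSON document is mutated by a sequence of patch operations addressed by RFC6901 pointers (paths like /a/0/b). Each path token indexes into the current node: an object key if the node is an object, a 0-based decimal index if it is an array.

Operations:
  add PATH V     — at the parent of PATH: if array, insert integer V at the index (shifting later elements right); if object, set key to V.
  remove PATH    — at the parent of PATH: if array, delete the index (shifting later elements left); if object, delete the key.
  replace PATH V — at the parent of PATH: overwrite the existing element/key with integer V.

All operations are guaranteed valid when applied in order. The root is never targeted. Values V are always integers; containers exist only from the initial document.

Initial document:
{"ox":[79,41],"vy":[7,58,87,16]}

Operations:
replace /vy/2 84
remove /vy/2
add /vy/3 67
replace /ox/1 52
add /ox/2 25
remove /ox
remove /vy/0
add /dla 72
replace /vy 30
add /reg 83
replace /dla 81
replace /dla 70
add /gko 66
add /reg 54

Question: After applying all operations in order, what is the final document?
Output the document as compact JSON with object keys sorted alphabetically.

Answer: {"dla":70,"gko":66,"reg":54,"vy":30}

Derivation:
After op 1 (replace /vy/2 84): {"ox":[79,41],"vy":[7,58,84,16]}
After op 2 (remove /vy/2): {"ox":[79,41],"vy":[7,58,16]}
After op 3 (add /vy/3 67): {"ox":[79,41],"vy":[7,58,16,67]}
After op 4 (replace /ox/1 52): {"ox":[79,52],"vy":[7,58,16,67]}
After op 5 (add /ox/2 25): {"ox":[79,52,25],"vy":[7,58,16,67]}
After op 6 (remove /ox): {"vy":[7,58,16,67]}
After op 7 (remove /vy/0): {"vy":[58,16,67]}
After op 8 (add /dla 72): {"dla":72,"vy":[58,16,67]}
After op 9 (replace /vy 30): {"dla":72,"vy":30}
After op 10 (add /reg 83): {"dla":72,"reg":83,"vy":30}
After op 11 (replace /dla 81): {"dla":81,"reg":83,"vy":30}
After op 12 (replace /dla 70): {"dla":70,"reg":83,"vy":30}
After op 13 (add /gko 66): {"dla":70,"gko":66,"reg":83,"vy":30}
After op 14 (add /reg 54): {"dla":70,"gko":66,"reg":54,"vy":30}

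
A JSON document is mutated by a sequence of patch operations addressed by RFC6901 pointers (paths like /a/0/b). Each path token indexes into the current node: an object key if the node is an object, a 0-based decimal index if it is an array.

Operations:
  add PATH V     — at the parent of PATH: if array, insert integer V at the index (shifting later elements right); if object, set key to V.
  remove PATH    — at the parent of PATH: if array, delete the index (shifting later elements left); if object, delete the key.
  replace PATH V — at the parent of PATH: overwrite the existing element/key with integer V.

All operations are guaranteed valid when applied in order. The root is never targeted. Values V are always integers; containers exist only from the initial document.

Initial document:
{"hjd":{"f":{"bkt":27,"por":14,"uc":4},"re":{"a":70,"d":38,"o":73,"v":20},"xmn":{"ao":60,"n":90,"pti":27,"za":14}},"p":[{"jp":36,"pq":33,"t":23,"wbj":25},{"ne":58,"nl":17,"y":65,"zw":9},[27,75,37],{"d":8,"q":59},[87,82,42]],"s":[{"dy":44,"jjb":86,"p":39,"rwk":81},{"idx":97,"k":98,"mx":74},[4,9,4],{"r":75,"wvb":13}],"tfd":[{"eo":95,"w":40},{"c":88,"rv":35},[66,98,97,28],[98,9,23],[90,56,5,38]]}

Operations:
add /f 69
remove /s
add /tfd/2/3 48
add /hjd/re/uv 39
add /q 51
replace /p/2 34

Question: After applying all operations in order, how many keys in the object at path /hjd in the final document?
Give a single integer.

Answer: 3

Derivation:
After op 1 (add /f 69): {"f":69,"hjd":{"f":{"bkt":27,"por":14,"uc":4},"re":{"a":70,"d":38,"o":73,"v":20},"xmn":{"ao":60,"n":90,"pti":27,"za":14}},"p":[{"jp":36,"pq":33,"t":23,"wbj":25},{"ne":58,"nl":17,"y":65,"zw":9},[27,75,37],{"d":8,"q":59},[87,82,42]],"s":[{"dy":44,"jjb":86,"p":39,"rwk":81},{"idx":97,"k":98,"mx":74},[4,9,4],{"r":75,"wvb":13}],"tfd":[{"eo":95,"w":40},{"c":88,"rv":35},[66,98,97,28],[98,9,23],[90,56,5,38]]}
After op 2 (remove /s): {"f":69,"hjd":{"f":{"bkt":27,"por":14,"uc":4},"re":{"a":70,"d":38,"o":73,"v":20},"xmn":{"ao":60,"n":90,"pti":27,"za":14}},"p":[{"jp":36,"pq":33,"t":23,"wbj":25},{"ne":58,"nl":17,"y":65,"zw":9},[27,75,37],{"d":8,"q":59},[87,82,42]],"tfd":[{"eo":95,"w":40},{"c":88,"rv":35},[66,98,97,28],[98,9,23],[90,56,5,38]]}
After op 3 (add /tfd/2/3 48): {"f":69,"hjd":{"f":{"bkt":27,"por":14,"uc":4},"re":{"a":70,"d":38,"o":73,"v":20},"xmn":{"ao":60,"n":90,"pti":27,"za":14}},"p":[{"jp":36,"pq":33,"t":23,"wbj":25},{"ne":58,"nl":17,"y":65,"zw":9},[27,75,37],{"d":8,"q":59},[87,82,42]],"tfd":[{"eo":95,"w":40},{"c":88,"rv":35},[66,98,97,48,28],[98,9,23],[90,56,5,38]]}
After op 4 (add /hjd/re/uv 39): {"f":69,"hjd":{"f":{"bkt":27,"por":14,"uc":4},"re":{"a":70,"d":38,"o":73,"uv":39,"v":20},"xmn":{"ao":60,"n":90,"pti":27,"za":14}},"p":[{"jp":36,"pq":33,"t":23,"wbj":25},{"ne":58,"nl":17,"y":65,"zw":9},[27,75,37],{"d":8,"q":59},[87,82,42]],"tfd":[{"eo":95,"w":40},{"c":88,"rv":35},[66,98,97,48,28],[98,9,23],[90,56,5,38]]}
After op 5 (add /q 51): {"f":69,"hjd":{"f":{"bkt":27,"por":14,"uc":4},"re":{"a":70,"d":38,"o":73,"uv":39,"v":20},"xmn":{"ao":60,"n":90,"pti":27,"za":14}},"p":[{"jp":36,"pq":33,"t":23,"wbj":25},{"ne":58,"nl":17,"y":65,"zw":9},[27,75,37],{"d":8,"q":59},[87,82,42]],"q":51,"tfd":[{"eo":95,"w":40},{"c":88,"rv":35},[66,98,97,48,28],[98,9,23],[90,56,5,38]]}
After op 6 (replace /p/2 34): {"f":69,"hjd":{"f":{"bkt":27,"por":14,"uc":4},"re":{"a":70,"d":38,"o":73,"uv":39,"v":20},"xmn":{"ao":60,"n":90,"pti":27,"za":14}},"p":[{"jp":36,"pq":33,"t":23,"wbj":25},{"ne":58,"nl":17,"y":65,"zw":9},34,{"d":8,"q":59},[87,82,42]],"q":51,"tfd":[{"eo":95,"w":40},{"c":88,"rv":35},[66,98,97,48,28],[98,9,23],[90,56,5,38]]}
Size at path /hjd: 3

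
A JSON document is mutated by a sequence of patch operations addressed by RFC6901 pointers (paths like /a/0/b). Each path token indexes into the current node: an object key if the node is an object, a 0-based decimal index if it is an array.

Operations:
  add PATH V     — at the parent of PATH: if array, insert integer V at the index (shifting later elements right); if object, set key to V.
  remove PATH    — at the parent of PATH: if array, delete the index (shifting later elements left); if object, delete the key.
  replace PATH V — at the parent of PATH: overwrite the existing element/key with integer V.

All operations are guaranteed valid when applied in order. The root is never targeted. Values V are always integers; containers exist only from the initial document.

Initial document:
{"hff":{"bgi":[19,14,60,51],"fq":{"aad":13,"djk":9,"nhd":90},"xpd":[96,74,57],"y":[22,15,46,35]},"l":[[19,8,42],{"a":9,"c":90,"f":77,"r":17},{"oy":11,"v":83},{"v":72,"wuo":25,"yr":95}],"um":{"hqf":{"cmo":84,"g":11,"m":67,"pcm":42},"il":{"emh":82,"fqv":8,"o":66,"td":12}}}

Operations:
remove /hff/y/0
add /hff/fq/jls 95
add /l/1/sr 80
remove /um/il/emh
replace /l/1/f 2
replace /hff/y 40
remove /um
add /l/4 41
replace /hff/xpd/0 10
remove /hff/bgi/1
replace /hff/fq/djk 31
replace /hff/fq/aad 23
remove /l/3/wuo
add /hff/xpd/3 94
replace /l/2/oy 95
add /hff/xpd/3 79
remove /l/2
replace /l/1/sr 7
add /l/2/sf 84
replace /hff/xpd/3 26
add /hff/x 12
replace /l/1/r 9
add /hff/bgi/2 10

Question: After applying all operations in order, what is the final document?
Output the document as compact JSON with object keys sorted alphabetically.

Answer: {"hff":{"bgi":[19,60,10,51],"fq":{"aad":23,"djk":31,"jls":95,"nhd":90},"x":12,"xpd":[10,74,57,26,94],"y":40},"l":[[19,8,42],{"a":9,"c":90,"f":2,"r":9,"sr":7},{"sf":84,"v":72,"yr":95},41]}

Derivation:
After op 1 (remove /hff/y/0): {"hff":{"bgi":[19,14,60,51],"fq":{"aad":13,"djk":9,"nhd":90},"xpd":[96,74,57],"y":[15,46,35]},"l":[[19,8,42],{"a":9,"c":90,"f":77,"r":17},{"oy":11,"v":83},{"v":72,"wuo":25,"yr":95}],"um":{"hqf":{"cmo":84,"g":11,"m":67,"pcm":42},"il":{"emh":82,"fqv":8,"o":66,"td":12}}}
After op 2 (add /hff/fq/jls 95): {"hff":{"bgi":[19,14,60,51],"fq":{"aad":13,"djk":9,"jls":95,"nhd":90},"xpd":[96,74,57],"y":[15,46,35]},"l":[[19,8,42],{"a":9,"c":90,"f":77,"r":17},{"oy":11,"v":83},{"v":72,"wuo":25,"yr":95}],"um":{"hqf":{"cmo":84,"g":11,"m":67,"pcm":42},"il":{"emh":82,"fqv":8,"o":66,"td":12}}}
After op 3 (add /l/1/sr 80): {"hff":{"bgi":[19,14,60,51],"fq":{"aad":13,"djk":9,"jls":95,"nhd":90},"xpd":[96,74,57],"y":[15,46,35]},"l":[[19,8,42],{"a":9,"c":90,"f":77,"r":17,"sr":80},{"oy":11,"v":83},{"v":72,"wuo":25,"yr":95}],"um":{"hqf":{"cmo":84,"g":11,"m":67,"pcm":42},"il":{"emh":82,"fqv":8,"o":66,"td":12}}}
After op 4 (remove /um/il/emh): {"hff":{"bgi":[19,14,60,51],"fq":{"aad":13,"djk":9,"jls":95,"nhd":90},"xpd":[96,74,57],"y":[15,46,35]},"l":[[19,8,42],{"a":9,"c":90,"f":77,"r":17,"sr":80},{"oy":11,"v":83},{"v":72,"wuo":25,"yr":95}],"um":{"hqf":{"cmo":84,"g":11,"m":67,"pcm":42},"il":{"fqv":8,"o":66,"td":12}}}
After op 5 (replace /l/1/f 2): {"hff":{"bgi":[19,14,60,51],"fq":{"aad":13,"djk":9,"jls":95,"nhd":90},"xpd":[96,74,57],"y":[15,46,35]},"l":[[19,8,42],{"a":9,"c":90,"f":2,"r":17,"sr":80},{"oy":11,"v":83},{"v":72,"wuo":25,"yr":95}],"um":{"hqf":{"cmo":84,"g":11,"m":67,"pcm":42},"il":{"fqv":8,"o":66,"td":12}}}
After op 6 (replace /hff/y 40): {"hff":{"bgi":[19,14,60,51],"fq":{"aad":13,"djk":9,"jls":95,"nhd":90},"xpd":[96,74,57],"y":40},"l":[[19,8,42],{"a":9,"c":90,"f":2,"r":17,"sr":80},{"oy":11,"v":83},{"v":72,"wuo":25,"yr":95}],"um":{"hqf":{"cmo":84,"g":11,"m":67,"pcm":42},"il":{"fqv":8,"o":66,"td":12}}}
After op 7 (remove /um): {"hff":{"bgi":[19,14,60,51],"fq":{"aad":13,"djk":9,"jls":95,"nhd":90},"xpd":[96,74,57],"y":40},"l":[[19,8,42],{"a":9,"c":90,"f":2,"r":17,"sr":80},{"oy":11,"v":83},{"v":72,"wuo":25,"yr":95}]}
After op 8 (add /l/4 41): {"hff":{"bgi":[19,14,60,51],"fq":{"aad":13,"djk":9,"jls":95,"nhd":90},"xpd":[96,74,57],"y":40},"l":[[19,8,42],{"a":9,"c":90,"f":2,"r":17,"sr":80},{"oy":11,"v":83},{"v":72,"wuo":25,"yr":95},41]}
After op 9 (replace /hff/xpd/0 10): {"hff":{"bgi":[19,14,60,51],"fq":{"aad":13,"djk":9,"jls":95,"nhd":90},"xpd":[10,74,57],"y":40},"l":[[19,8,42],{"a":9,"c":90,"f":2,"r":17,"sr":80},{"oy":11,"v":83},{"v":72,"wuo":25,"yr":95},41]}
After op 10 (remove /hff/bgi/1): {"hff":{"bgi":[19,60,51],"fq":{"aad":13,"djk":9,"jls":95,"nhd":90},"xpd":[10,74,57],"y":40},"l":[[19,8,42],{"a":9,"c":90,"f":2,"r":17,"sr":80},{"oy":11,"v":83},{"v":72,"wuo":25,"yr":95},41]}
After op 11 (replace /hff/fq/djk 31): {"hff":{"bgi":[19,60,51],"fq":{"aad":13,"djk":31,"jls":95,"nhd":90},"xpd":[10,74,57],"y":40},"l":[[19,8,42],{"a":9,"c":90,"f":2,"r":17,"sr":80},{"oy":11,"v":83},{"v":72,"wuo":25,"yr":95},41]}
After op 12 (replace /hff/fq/aad 23): {"hff":{"bgi":[19,60,51],"fq":{"aad":23,"djk":31,"jls":95,"nhd":90},"xpd":[10,74,57],"y":40},"l":[[19,8,42],{"a":9,"c":90,"f":2,"r":17,"sr":80},{"oy":11,"v":83},{"v":72,"wuo":25,"yr":95},41]}
After op 13 (remove /l/3/wuo): {"hff":{"bgi":[19,60,51],"fq":{"aad":23,"djk":31,"jls":95,"nhd":90},"xpd":[10,74,57],"y":40},"l":[[19,8,42],{"a":9,"c":90,"f":2,"r":17,"sr":80},{"oy":11,"v":83},{"v":72,"yr":95},41]}
After op 14 (add /hff/xpd/3 94): {"hff":{"bgi":[19,60,51],"fq":{"aad":23,"djk":31,"jls":95,"nhd":90},"xpd":[10,74,57,94],"y":40},"l":[[19,8,42],{"a":9,"c":90,"f":2,"r":17,"sr":80},{"oy":11,"v":83},{"v":72,"yr":95},41]}
After op 15 (replace /l/2/oy 95): {"hff":{"bgi":[19,60,51],"fq":{"aad":23,"djk":31,"jls":95,"nhd":90},"xpd":[10,74,57,94],"y":40},"l":[[19,8,42],{"a":9,"c":90,"f":2,"r":17,"sr":80},{"oy":95,"v":83},{"v":72,"yr":95},41]}
After op 16 (add /hff/xpd/3 79): {"hff":{"bgi":[19,60,51],"fq":{"aad":23,"djk":31,"jls":95,"nhd":90},"xpd":[10,74,57,79,94],"y":40},"l":[[19,8,42],{"a":9,"c":90,"f":2,"r":17,"sr":80},{"oy":95,"v":83},{"v":72,"yr":95},41]}
After op 17 (remove /l/2): {"hff":{"bgi":[19,60,51],"fq":{"aad":23,"djk":31,"jls":95,"nhd":90},"xpd":[10,74,57,79,94],"y":40},"l":[[19,8,42],{"a":9,"c":90,"f":2,"r":17,"sr":80},{"v":72,"yr":95},41]}
After op 18 (replace /l/1/sr 7): {"hff":{"bgi":[19,60,51],"fq":{"aad":23,"djk":31,"jls":95,"nhd":90},"xpd":[10,74,57,79,94],"y":40},"l":[[19,8,42],{"a":9,"c":90,"f":2,"r":17,"sr":7},{"v":72,"yr":95},41]}
After op 19 (add /l/2/sf 84): {"hff":{"bgi":[19,60,51],"fq":{"aad":23,"djk":31,"jls":95,"nhd":90},"xpd":[10,74,57,79,94],"y":40},"l":[[19,8,42],{"a":9,"c":90,"f":2,"r":17,"sr":7},{"sf":84,"v":72,"yr":95},41]}
After op 20 (replace /hff/xpd/3 26): {"hff":{"bgi":[19,60,51],"fq":{"aad":23,"djk":31,"jls":95,"nhd":90},"xpd":[10,74,57,26,94],"y":40},"l":[[19,8,42],{"a":9,"c":90,"f":2,"r":17,"sr":7},{"sf":84,"v":72,"yr":95},41]}
After op 21 (add /hff/x 12): {"hff":{"bgi":[19,60,51],"fq":{"aad":23,"djk":31,"jls":95,"nhd":90},"x":12,"xpd":[10,74,57,26,94],"y":40},"l":[[19,8,42],{"a":9,"c":90,"f":2,"r":17,"sr":7},{"sf":84,"v":72,"yr":95},41]}
After op 22 (replace /l/1/r 9): {"hff":{"bgi":[19,60,51],"fq":{"aad":23,"djk":31,"jls":95,"nhd":90},"x":12,"xpd":[10,74,57,26,94],"y":40},"l":[[19,8,42],{"a":9,"c":90,"f":2,"r":9,"sr":7},{"sf":84,"v":72,"yr":95},41]}
After op 23 (add /hff/bgi/2 10): {"hff":{"bgi":[19,60,10,51],"fq":{"aad":23,"djk":31,"jls":95,"nhd":90},"x":12,"xpd":[10,74,57,26,94],"y":40},"l":[[19,8,42],{"a":9,"c":90,"f":2,"r":9,"sr":7},{"sf":84,"v":72,"yr":95},41]}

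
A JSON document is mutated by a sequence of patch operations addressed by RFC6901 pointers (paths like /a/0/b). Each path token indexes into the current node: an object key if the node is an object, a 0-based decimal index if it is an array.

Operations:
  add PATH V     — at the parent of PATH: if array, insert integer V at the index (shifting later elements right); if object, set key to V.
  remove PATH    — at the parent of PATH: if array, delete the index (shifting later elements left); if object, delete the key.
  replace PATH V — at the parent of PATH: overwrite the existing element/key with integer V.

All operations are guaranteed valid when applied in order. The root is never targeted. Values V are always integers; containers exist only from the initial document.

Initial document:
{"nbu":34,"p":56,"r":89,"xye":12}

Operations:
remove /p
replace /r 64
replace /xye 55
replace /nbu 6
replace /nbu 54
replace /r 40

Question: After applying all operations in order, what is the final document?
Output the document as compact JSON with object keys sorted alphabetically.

After op 1 (remove /p): {"nbu":34,"r":89,"xye":12}
After op 2 (replace /r 64): {"nbu":34,"r":64,"xye":12}
After op 3 (replace /xye 55): {"nbu":34,"r":64,"xye":55}
After op 4 (replace /nbu 6): {"nbu":6,"r":64,"xye":55}
After op 5 (replace /nbu 54): {"nbu":54,"r":64,"xye":55}
After op 6 (replace /r 40): {"nbu":54,"r":40,"xye":55}

Answer: {"nbu":54,"r":40,"xye":55}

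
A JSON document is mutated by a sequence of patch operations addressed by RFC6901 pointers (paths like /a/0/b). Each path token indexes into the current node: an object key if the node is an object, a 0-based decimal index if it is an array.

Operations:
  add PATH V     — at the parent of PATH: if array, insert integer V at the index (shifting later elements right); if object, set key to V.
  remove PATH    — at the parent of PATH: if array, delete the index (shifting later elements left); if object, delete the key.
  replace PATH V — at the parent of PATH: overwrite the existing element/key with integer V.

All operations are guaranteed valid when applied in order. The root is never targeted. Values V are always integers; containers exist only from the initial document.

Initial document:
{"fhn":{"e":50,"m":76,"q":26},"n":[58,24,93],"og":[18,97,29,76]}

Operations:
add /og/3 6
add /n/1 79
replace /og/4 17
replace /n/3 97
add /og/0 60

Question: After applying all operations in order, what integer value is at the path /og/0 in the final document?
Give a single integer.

Answer: 60

Derivation:
After op 1 (add /og/3 6): {"fhn":{"e":50,"m":76,"q":26},"n":[58,24,93],"og":[18,97,29,6,76]}
After op 2 (add /n/1 79): {"fhn":{"e":50,"m":76,"q":26},"n":[58,79,24,93],"og":[18,97,29,6,76]}
After op 3 (replace /og/4 17): {"fhn":{"e":50,"m":76,"q":26},"n":[58,79,24,93],"og":[18,97,29,6,17]}
After op 4 (replace /n/3 97): {"fhn":{"e":50,"m":76,"q":26},"n":[58,79,24,97],"og":[18,97,29,6,17]}
After op 5 (add /og/0 60): {"fhn":{"e":50,"m":76,"q":26},"n":[58,79,24,97],"og":[60,18,97,29,6,17]}
Value at /og/0: 60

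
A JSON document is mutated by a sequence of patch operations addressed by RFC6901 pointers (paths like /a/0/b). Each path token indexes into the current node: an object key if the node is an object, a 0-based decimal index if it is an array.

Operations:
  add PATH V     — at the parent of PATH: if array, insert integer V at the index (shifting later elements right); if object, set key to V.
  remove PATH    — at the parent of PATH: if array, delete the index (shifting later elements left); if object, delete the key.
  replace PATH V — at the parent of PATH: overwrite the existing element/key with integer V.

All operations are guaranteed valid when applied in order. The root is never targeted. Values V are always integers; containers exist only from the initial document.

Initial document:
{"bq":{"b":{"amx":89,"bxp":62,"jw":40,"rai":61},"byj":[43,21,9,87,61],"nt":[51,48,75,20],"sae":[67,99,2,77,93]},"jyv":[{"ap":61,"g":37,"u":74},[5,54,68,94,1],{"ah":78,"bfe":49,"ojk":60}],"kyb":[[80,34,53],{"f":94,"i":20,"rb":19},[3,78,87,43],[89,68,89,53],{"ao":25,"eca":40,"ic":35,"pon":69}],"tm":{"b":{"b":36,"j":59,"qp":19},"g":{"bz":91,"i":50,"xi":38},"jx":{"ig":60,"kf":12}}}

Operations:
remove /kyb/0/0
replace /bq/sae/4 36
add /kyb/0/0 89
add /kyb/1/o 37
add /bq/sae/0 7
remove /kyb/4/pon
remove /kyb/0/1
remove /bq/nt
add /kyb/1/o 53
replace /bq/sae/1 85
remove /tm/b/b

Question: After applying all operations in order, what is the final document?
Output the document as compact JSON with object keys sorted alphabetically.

After op 1 (remove /kyb/0/0): {"bq":{"b":{"amx":89,"bxp":62,"jw":40,"rai":61},"byj":[43,21,9,87,61],"nt":[51,48,75,20],"sae":[67,99,2,77,93]},"jyv":[{"ap":61,"g":37,"u":74},[5,54,68,94,1],{"ah":78,"bfe":49,"ojk":60}],"kyb":[[34,53],{"f":94,"i":20,"rb":19},[3,78,87,43],[89,68,89,53],{"ao":25,"eca":40,"ic":35,"pon":69}],"tm":{"b":{"b":36,"j":59,"qp":19},"g":{"bz":91,"i":50,"xi":38},"jx":{"ig":60,"kf":12}}}
After op 2 (replace /bq/sae/4 36): {"bq":{"b":{"amx":89,"bxp":62,"jw":40,"rai":61},"byj":[43,21,9,87,61],"nt":[51,48,75,20],"sae":[67,99,2,77,36]},"jyv":[{"ap":61,"g":37,"u":74},[5,54,68,94,1],{"ah":78,"bfe":49,"ojk":60}],"kyb":[[34,53],{"f":94,"i":20,"rb":19},[3,78,87,43],[89,68,89,53],{"ao":25,"eca":40,"ic":35,"pon":69}],"tm":{"b":{"b":36,"j":59,"qp":19},"g":{"bz":91,"i":50,"xi":38},"jx":{"ig":60,"kf":12}}}
After op 3 (add /kyb/0/0 89): {"bq":{"b":{"amx":89,"bxp":62,"jw":40,"rai":61},"byj":[43,21,9,87,61],"nt":[51,48,75,20],"sae":[67,99,2,77,36]},"jyv":[{"ap":61,"g":37,"u":74},[5,54,68,94,1],{"ah":78,"bfe":49,"ojk":60}],"kyb":[[89,34,53],{"f":94,"i":20,"rb":19},[3,78,87,43],[89,68,89,53],{"ao":25,"eca":40,"ic":35,"pon":69}],"tm":{"b":{"b":36,"j":59,"qp":19},"g":{"bz":91,"i":50,"xi":38},"jx":{"ig":60,"kf":12}}}
After op 4 (add /kyb/1/o 37): {"bq":{"b":{"amx":89,"bxp":62,"jw":40,"rai":61},"byj":[43,21,9,87,61],"nt":[51,48,75,20],"sae":[67,99,2,77,36]},"jyv":[{"ap":61,"g":37,"u":74},[5,54,68,94,1],{"ah":78,"bfe":49,"ojk":60}],"kyb":[[89,34,53],{"f":94,"i":20,"o":37,"rb":19},[3,78,87,43],[89,68,89,53],{"ao":25,"eca":40,"ic":35,"pon":69}],"tm":{"b":{"b":36,"j":59,"qp":19},"g":{"bz":91,"i":50,"xi":38},"jx":{"ig":60,"kf":12}}}
After op 5 (add /bq/sae/0 7): {"bq":{"b":{"amx":89,"bxp":62,"jw":40,"rai":61},"byj":[43,21,9,87,61],"nt":[51,48,75,20],"sae":[7,67,99,2,77,36]},"jyv":[{"ap":61,"g":37,"u":74},[5,54,68,94,1],{"ah":78,"bfe":49,"ojk":60}],"kyb":[[89,34,53],{"f":94,"i":20,"o":37,"rb":19},[3,78,87,43],[89,68,89,53],{"ao":25,"eca":40,"ic":35,"pon":69}],"tm":{"b":{"b":36,"j":59,"qp":19},"g":{"bz":91,"i":50,"xi":38},"jx":{"ig":60,"kf":12}}}
After op 6 (remove /kyb/4/pon): {"bq":{"b":{"amx":89,"bxp":62,"jw":40,"rai":61},"byj":[43,21,9,87,61],"nt":[51,48,75,20],"sae":[7,67,99,2,77,36]},"jyv":[{"ap":61,"g":37,"u":74},[5,54,68,94,1],{"ah":78,"bfe":49,"ojk":60}],"kyb":[[89,34,53],{"f":94,"i":20,"o":37,"rb":19},[3,78,87,43],[89,68,89,53],{"ao":25,"eca":40,"ic":35}],"tm":{"b":{"b":36,"j":59,"qp":19},"g":{"bz":91,"i":50,"xi":38},"jx":{"ig":60,"kf":12}}}
After op 7 (remove /kyb/0/1): {"bq":{"b":{"amx":89,"bxp":62,"jw":40,"rai":61},"byj":[43,21,9,87,61],"nt":[51,48,75,20],"sae":[7,67,99,2,77,36]},"jyv":[{"ap":61,"g":37,"u":74},[5,54,68,94,1],{"ah":78,"bfe":49,"ojk":60}],"kyb":[[89,53],{"f":94,"i":20,"o":37,"rb":19},[3,78,87,43],[89,68,89,53],{"ao":25,"eca":40,"ic":35}],"tm":{"b":{"b":36,"j":59,"qp":19},"g":{"bz":91,"i":50,"xi":38},"jx":{"ig":60,"kf":12}}}
After op 8 (remove /bq/nt): {"bq":{"b":{"amx":89,"bxp":62,"jw":40,"rai":61},"byj":[43,21,9,87,61],"sae":[7,67,99,2,77,36]},"jyv":[{"ap":61,"g":37,"u":74},[5,54,68,94,1],{"ah":78,"bfe":49,"ojk":60}],"kyb":[[89,53],{"f":94,"i":20,"o":37,"rb":19},[3,78,87,43],[89,68,89,53],{"ao":25,"eca":40,"ic":35}],"tm":{"b":{"b":36,"j":59,"qp":19},"g":{"bz":91,"i":50,"xi":38},"jx":{"ig":60,"kf":12}}}
After op 9 (add /kyb/1/o 53): {"bq":{"b":{"amx":89,"bxp":62,"jw":40,"rai":61},"byj":[43,21,9,87,61],"sae":[7,67,99,2,77,36]},"jyv":[{"ap":61,"g":37,"u":74},[5,54,68,94,1],{"ah":78,"bfe":49,"ojk":60}],"kyb":[[89,53],{"f":94,"i":20,"o":53,"rb":19},[3,78,87,43],[89,68,89,53],{"ao":25,"eca":40,"ic":35}],"tm":{"b":{"b":36,"j":59,"qp":19},"g":{"bz":91,"i":50,"xi":38},"jx":{"ig":60,"kf":12}}}
After op 10 (replace /bq/sae/1 85): {"bq":{"b":{"amx":89,"bxp":62,"jw":40,"rai":61},"byj":[43,21,9,87,61],"sae":[7,85,99,2,77,36]},"jyv":[{"ap":61,"g":37,"u":74},[5,54,68,94,1],{"ah":78,"bfe":49,"ojk":60}],"kyb":[[89,53],{"f":94,"i":20,"o":53,"rb":19},[3,78,87,43],[89,68,89,53],{"ao":25,"eca":40,"ic":35}],"tm":{"b":{"b":36,"j":59,"qp":19},"g":{"bz":91,"i":50,"xi":38},"jx":{"ig":60,"kf":12}}}
After op 11 (remove /tm/b/b): {"bq":{"b":{"amx":89,"bxp":62,"jw":40,"rai":61},"byj":[43,21,9,87,61],"sae":[7,85,99,2,77,36]},"jyv":[{"ap":61,"g":37,"u":74},[5,54,68,94,1],{"ah":78,"bfe":49,"ojk":60}],"kyb":[[89,53],{"f":94,"i":20,"o":53,"rb":19},[3,78,87,43],[89,68,89,53],{"ao":25,"eca":40,"ic":35}],"tm":{"b":{"j":59,"qp":19},"g":{"bz":91,"i":50,"xi":38},"jx":{"ig":60,"kf":12}}}

Answer: {"bq":{"b":{"amx":89,"bxp":62,"jw":40,"rai":61},"byj":[43,21,9,87,61],"sae":[7,85,99,2,77,36]},"jyv":[{"ap":61,"g":37,"u":74},[5,54,68,94,1],{"ah":78,"bfe":49,"ojk":60}],"kyb":[[89,53],{"f":94,"i":20,"o":53,"rb":19},[3,78,87,43],[89,68,89,53],{"ao":25,"eca":40,"ic":35}],"tm":{"b":{"j":59,"qp":19},"g":{"bz":91,"i":50,"xi":38},"jx":{"ig":60,"kf":12}}}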